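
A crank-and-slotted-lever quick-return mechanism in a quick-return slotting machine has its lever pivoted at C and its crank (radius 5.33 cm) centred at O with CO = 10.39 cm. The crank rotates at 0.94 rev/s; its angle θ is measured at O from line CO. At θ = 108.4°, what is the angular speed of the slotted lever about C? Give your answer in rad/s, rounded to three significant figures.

0.637

ω = 5.906 rad/s (from 0.94 rev/s).
Crank pin A relative to C: A = (d + r cosθ, r sinθ); lever angle φ = atan2(r sinθ, d + r cosθ).
Differentiating tanφ: φ̇ = rω(d cosθ + r)/(d² + r² + 2dr cosθ).
d² + r² + 2dr cosθ = |CA|² = 0.0101401 m²;  d cosθ + r = +0.020504 m.
|ω_lever| = |0.0533·5.906·+0.020504| / 0.0101401 = 0.63655 rad/s.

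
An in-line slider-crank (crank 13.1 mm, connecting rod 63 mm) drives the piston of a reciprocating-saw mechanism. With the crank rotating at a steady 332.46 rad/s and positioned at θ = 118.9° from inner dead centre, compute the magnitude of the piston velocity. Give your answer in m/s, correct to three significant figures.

3.42

ω = 332.5 rad/s
For an in-line slider-crank, x = r cosθ + √(L² − r² sin²θ), so v = −rω sinθ·[1 + r cosθ/√(L² − r² sin²θ)].
With r = 0.0131 m, L = 0.063 m, θ = 118.9°: √(L² − r² sin²θ) = 0.061947 m.
v = −0.0131·332.5·0.87546·[1 + 0.0131·-0.48328/0.061947] = -3.4232 m/s.
|v| = 3.4232 m/s.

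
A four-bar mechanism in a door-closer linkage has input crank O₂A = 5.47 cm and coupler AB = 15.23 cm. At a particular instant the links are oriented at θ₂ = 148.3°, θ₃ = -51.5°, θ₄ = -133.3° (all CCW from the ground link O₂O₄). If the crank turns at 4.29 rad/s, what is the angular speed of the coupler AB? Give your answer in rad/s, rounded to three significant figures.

1.52

ω₂ = 4.29 rad/s
Differentiating the loop-closure r₂e^{iθ₂}+r₃e^{iθ₃}=r₁+r₄e^{iθ₄} gives r₂ω₂e^{iθ₂}+r₃ω₃e^{iθ₃}=r₄ω₄e^{iθ₄}.
Eliminating the other unknown: ω₃ = r₂ω₂ sin(θ₄−θ₂) / [r₃ sin(θ₃−θ₄)].
Numerator sine = +0.97958; denominator sine = +0.98978.
Result = 0.0547·4.29·(+0.97958) / (0.1523·(+0.98978)) = +1.5249 rad/s; magnitude 1.5249 rad/s.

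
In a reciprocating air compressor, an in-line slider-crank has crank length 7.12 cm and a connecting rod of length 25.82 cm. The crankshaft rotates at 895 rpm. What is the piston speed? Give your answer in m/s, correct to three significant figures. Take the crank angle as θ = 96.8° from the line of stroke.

6.40

ω = 2π·895/60 = 93.72 rad/s
For an in-line slider-crank, x = r cosθ + √(L² − r² sin²θ), so v = −rω sinθ·[1 + r cosθ/√(L² − r² sin²θ)].
With r = 0.0712 m, L = 0.2582 m, θ = 96.8°: √(L² − r² sin²θ) = 0.24833 m.
v = −0.0712·93.72·0.99297·[1 + 0.0712·-0.11840/0.24833] = -6.4013 m/s.
|v| = 6.4013 m/s.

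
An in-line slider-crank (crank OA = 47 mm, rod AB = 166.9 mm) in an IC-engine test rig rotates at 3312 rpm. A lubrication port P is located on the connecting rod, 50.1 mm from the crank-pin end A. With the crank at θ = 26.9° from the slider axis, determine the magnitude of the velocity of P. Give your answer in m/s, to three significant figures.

12.9

ω = 346.8 rad/s.  Crank-pin speed |V_A| = rω = 16.301 m/s, perpendicular to OA.
Rod angle: sinφ = −(r/L) sinθ ⇒ φ = -7.320°; ω_rod = −rω cosθ/√(L²−r²sin²θ) = -87.817 rad/s.
V_P = V_A + ω_rod × AP, with AP = 0.0501 m along the rod.
Components: V_Px = −rω sinθ − a·ω_rod·sinφ = -7.9357 m/s;  V_Py = rω cosθ + a·ω_rod·cosφ = +10.173 m/s.
|V_P| = √(V_Px² + V_Py²) = 12.903 m/s.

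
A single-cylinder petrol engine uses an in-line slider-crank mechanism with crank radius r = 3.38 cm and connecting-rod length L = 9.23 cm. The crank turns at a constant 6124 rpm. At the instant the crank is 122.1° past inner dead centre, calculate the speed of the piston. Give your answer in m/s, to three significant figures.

14.6

ω = 2π·6124/60 = 641.3 rad/s
For an in-line slider-crank, x = r cosθ + √(L² − r² sin²θ), so v = −rω sinθ·[1 + r cosθ/√(L² − r² sin²θ)].
With r = 0.0338 m, L = 0.0923 m, θ = 122.1°: √(L² − r² sin²θ) = 0.087747 m.
v = −0.0338·641.3·0.84712·[1 + 0.0338·-0.53140/0.087747] = -14.604 m/s.
|v| = 14.604 m/s.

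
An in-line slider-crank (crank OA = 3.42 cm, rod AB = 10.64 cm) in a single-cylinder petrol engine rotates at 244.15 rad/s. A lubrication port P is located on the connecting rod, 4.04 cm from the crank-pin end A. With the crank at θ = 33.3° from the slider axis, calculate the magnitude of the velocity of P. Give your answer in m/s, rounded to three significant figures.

6.66

ω = 244.2 rad/s.  Crank-pin speed |V_A| = rω = 8.3499 m/s, perpendicular to OA.
Rod angle: sinφ = −(r/L) sinθ ⇒ φ = -10.164°; ω_rod = −rω cosθ/√(L²−r²sin²θ) = -66.637 rad/s.
V_P = V_A + ω_rod × AP, with AP = 0.0404 m along the rod.
Components: V_Px = −rω sinθ − a·ω_rod·sinφ = -5.0594 m/s;  V_Py = rω cosθ + a·ω_rod·cosφ = +4.329 m/s.
|V_P| = √(V_Px² + V_Py²) = 6.6587 m/s.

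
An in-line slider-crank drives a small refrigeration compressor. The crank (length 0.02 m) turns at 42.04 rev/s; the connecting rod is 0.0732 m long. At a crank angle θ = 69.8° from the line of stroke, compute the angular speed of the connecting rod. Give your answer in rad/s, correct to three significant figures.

25.8

ω = 264.1 rad/s (converted from 42.04 rev/s).
The rod makes angle φ with the slider axis where L sinφ = r sinθ; differentiating, L cosφ·φ̇ = r ω cosθ.
L cosφ = √(L² − r² sin²θ) = 0.070753 m.
|ω_rod| = r ω |cosθ| / √(L² − r² sin²θ) = 0.02·264.1·0.34530/0.070753 = 25.782 rad/s.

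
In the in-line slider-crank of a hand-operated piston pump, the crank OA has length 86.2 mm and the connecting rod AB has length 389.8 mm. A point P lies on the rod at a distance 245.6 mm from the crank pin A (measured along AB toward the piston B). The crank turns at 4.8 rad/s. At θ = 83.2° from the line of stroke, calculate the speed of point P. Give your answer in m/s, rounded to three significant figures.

ω = 4.8 rad/s.  Crank-pin speed |V_A| = rω = 0.41376 m/s, perpendicular to OA.
Rod angle: sinφ = −(r/L) sinθ ⇒ φ = -12.685°; ω_rod = −rω cosθ/√(L²−r²sin²θ) = -0.12883 rad/s.
V_P = V_A + ω_rod × AP, with AP = 0.2456 m along the rod.
Components: V_Px = −rω sinθ − a·ω_rod·sinφ = -0.4178 m/s;  V_Py = rω cosθ + a·ω_rod·cosφ = +0.018123 m/s.
|V_P| = √(V_Px² + V_Py²) = 0.41819 m/s.

0.418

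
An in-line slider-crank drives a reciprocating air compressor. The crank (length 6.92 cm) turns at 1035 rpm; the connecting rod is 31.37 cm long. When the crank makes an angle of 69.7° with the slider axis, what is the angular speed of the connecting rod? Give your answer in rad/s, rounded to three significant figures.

ω = 108.4 rad/s (converted from 1035 rpm).
The rod makes angle φ with the slider axis where L sinφ = r sinθ; differentiating, L cosφ·φ̇ = r ω cosθ.
L cosφ = √(L² − r² sin²θ) = 0.30691 m.
|ω_rod| = r ω |cosθ| / √(L² − r² sin²θ) = 0.0692·108.4·0.34694/0.30691 = 8.4783 rad/s.

8.48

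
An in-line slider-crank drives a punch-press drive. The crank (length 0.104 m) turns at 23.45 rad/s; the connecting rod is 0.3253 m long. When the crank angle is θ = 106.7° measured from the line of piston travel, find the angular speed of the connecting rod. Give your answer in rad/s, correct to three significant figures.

2.26

ω = 23.45 rad/s
The rod makes angle φ with the slider axis where L sinφ = r sinθ; differentiating, L cosφ·φ̇ = r ω cosθ.
L cosφ = √(L² − r² sin²θ) = 0.30967 m.
|ω_rod| = r ω |cosθ| / √(L² − r² sin²θ) = 0.104·23.45·0.28736/0.30967 = 2.2631 rad/s.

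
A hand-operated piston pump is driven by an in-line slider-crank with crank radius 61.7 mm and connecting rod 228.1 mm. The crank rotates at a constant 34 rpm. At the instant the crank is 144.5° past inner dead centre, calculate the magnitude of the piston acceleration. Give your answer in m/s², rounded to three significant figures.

ω = 2π·34/60 = 3.56 rad/s
x(θ) = r cosθ + √(L² − r² sin²θ); with ω constant, a = ω²·d²x/dθ².
d²x/dθ² = −r cosθ − r²(cos2θ)/√u − r⁴ sin²2θ/(4u^{3/2}),  u = L² − r² sin²θ = 0.0507459 m².
Substituting r = 0.0617 m, L = 0.2281 m, θ = 144.5°: d²x/dθ² = +0.044446 m.
a = ω²·d²x/dθ² = (3.56)²·(+0.044446) = +0.56344 m/s²;  |a| = 0.56344 m/s².

0.563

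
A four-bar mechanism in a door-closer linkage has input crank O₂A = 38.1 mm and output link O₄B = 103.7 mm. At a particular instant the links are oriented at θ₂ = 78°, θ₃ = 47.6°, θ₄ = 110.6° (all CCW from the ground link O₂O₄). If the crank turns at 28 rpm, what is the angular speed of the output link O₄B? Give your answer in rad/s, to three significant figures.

ω₂ = 2.932 rad/s (from 28 rpm).
Differentiating the loop-closure r₂e^{iθ₂}+r₃e^{iθ₃}=r₁+r₄e^{iθ₄} gives r₂ω₂e^{iθ₂}+r₃ω₃e^{iθ₃}=r₄ω₄e^{iθ₄}.
Eliminating the other unknown: ω₄ = r₂ω₂ sin(θ₂−θ₃) / [r₄ sin(θ₄−θ₃)].
Numerator sine = +0.50603; denominator sine = +0.89101.
Result = 0.0381·2.932·(+0.50603) / (0.1037·(+0.89101)) = +0.61183 rad/s; magnitude 0.61183 rad/s.

0.612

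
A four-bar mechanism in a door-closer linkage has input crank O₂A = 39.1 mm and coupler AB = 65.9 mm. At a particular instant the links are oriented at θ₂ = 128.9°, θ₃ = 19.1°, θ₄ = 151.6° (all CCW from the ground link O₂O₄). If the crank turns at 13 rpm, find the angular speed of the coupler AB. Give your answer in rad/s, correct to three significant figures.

ω₂ = 1.361 rad/s (from 13 rpm).
Differentiating the loop-closure r₂e^{iθ₂}+r₃e^{iθ₃}=r₁+r₄e^{iθ₄} gives r₂ω₂e^{iθ₂}+r₃ω₃e^{iθ₃}=r₄ω₄e^{iθ₄}.
Eliminating the other unknown: ω₃ = r₂ω₂ sin(θ₄−θ₂) / [r₃ sin(θ₃−θ₄)].
Numerator sine = +0.38591; denominator sine = -0.73728.
Result = 0.0391·1.361·(+0.38591) / (0.0659·(-0.73728)) = -0.42278 rad/s; magnitude 0.42278 rad/s.

0.423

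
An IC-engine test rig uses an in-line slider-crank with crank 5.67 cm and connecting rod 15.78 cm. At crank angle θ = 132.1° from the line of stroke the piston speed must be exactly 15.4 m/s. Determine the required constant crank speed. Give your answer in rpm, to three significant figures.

For an in-line slider-crank, |v_piston| = rω|sinθ|·[1 + r cosθ/√(L² − r² sin²θ)].
With r = 0.0567 m, L = 0.1578 m, θ = 132.1°: the bracketed kinematic factor |dx/dθ| = 0.031555 m.
ω = v/|dx/dθ| = 15.4/0.031555 = 488.04 rad/s.
N = 60ω/(2π) = 4660.4 rpm.

4660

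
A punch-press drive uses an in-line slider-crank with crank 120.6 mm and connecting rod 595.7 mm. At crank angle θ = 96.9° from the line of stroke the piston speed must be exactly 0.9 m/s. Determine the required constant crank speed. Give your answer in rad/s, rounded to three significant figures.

For an in-line slider-crank, |v_piston| = rω|sinθ|·[1 + r cosθ/√(L² − r² sin²θ)].
With r = 0.1206 m, L = 0.5957 m, θ = 96.9°: the bracketed kinematic factor |dx/dθ| = 0.11675 m.
ω = v/|dx/dθ| = 0.9/0.11675 = 7.7085 rad/s.

7.71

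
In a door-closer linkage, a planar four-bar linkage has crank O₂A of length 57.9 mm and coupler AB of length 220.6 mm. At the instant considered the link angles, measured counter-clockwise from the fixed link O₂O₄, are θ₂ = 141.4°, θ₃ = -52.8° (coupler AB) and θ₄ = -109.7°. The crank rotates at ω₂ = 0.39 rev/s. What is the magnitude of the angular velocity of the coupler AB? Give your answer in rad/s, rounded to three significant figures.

0.726

ω₂ = 2.45 rad/s (from 0.39 rev/s).
Differentiating the loop-closure r₂e^{iθ₂}+r₃e^{iθ₃}=r₁+r₄e^{iθ₄} gives r₂ω₂e^{iθ₂}+r₃ω₃e^{iθ₃}=r₄ω₄e^{iθ₄}.
Eliminating the other unknown: ω₃ = r₂ω₂ sin(θ₄−θ₂) / [r₃ sin(θ₃−θ₄)].
Numerator sine = +0.94609; denominator sine = +0.83772.
Result = 0.0579·2.45·(+0.94609) / (0.2206·(+0.83772)) = +0.72636 rad/s; magnitude 0.72636 rad/s.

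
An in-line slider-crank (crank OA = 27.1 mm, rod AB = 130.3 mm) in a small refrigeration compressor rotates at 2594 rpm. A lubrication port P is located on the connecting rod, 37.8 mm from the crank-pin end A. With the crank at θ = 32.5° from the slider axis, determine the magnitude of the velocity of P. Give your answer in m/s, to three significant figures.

6.06

ω = 271.6 rad/s.  Crank-pin speed |V_A| = rω = 7.3615 m/s, perpendicular to OA.
Rod angle: sinφ = −(r/L) sinθ ⇒ φ = -6.416°; ω_rod = −rω cosθ/√(L²−r²sin²θ) = -47.949 rad/s.
V_P = V_A + ω_rod × AP, with AP = 0.0378 m along the rod.
Components: V_Px = −rω sinθ − a·ω_rod·sinφ = -4.1579 m/s;  V_Py = rω cosθ + a·ω_rod·cosφ = +4.4075 m/s.
|V_P| = √(V_Px² + V_Py²) = 6.0592 m/s.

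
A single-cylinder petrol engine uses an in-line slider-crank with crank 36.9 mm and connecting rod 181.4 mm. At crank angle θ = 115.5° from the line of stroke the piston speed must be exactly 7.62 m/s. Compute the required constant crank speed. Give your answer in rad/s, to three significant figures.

251

For an in-line slider-crank, |v_piston| = rω|sinθ|·[1 + r cosθ/√(L² − r² sin²θ)].
With r = 0.0369 m, L = 0.1814 m, θ = 115.5°: the bracketed kinematic factor |dx/dθ| = 0.030338 m.
ω = v/|dx/dθ| = 7.62/0.030338 = 251.17 rad/s.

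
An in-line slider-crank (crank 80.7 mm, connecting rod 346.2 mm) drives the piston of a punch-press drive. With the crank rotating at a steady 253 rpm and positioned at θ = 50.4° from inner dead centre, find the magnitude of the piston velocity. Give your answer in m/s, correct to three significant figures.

ω = 2π·253/60 = 26.49 rad/s
For an in-line slider-crank, x = r cosθ + √(L² − r² sin²θ), so v = −rω sinθ·[1 + r cosθ/√(L² − r² sin²θ)].
With r = 0.0807 m, L = 0.3462 m, θ = 50.4°: √(L² − r² sin²θ) = 0.34057 m.
v = −0.0807·26.49·0.77051·[1 + 0.0807·0.63742/0.34057] = -1.8962 m/s.
|v| = 1.8962 m/s.

1.90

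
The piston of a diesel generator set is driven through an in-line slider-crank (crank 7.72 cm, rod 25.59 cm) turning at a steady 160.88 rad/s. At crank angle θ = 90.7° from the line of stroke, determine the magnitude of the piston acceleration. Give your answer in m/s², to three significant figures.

ω = 160.9 rad/s
x(θ) = r cosθ + √(L² − r² sin²θ); with ω constant, a = ω²·d²x/dθ².
d²x/dθ² = −r cosθ − r²(cos2θ)/√u − r⁴ sin²2θ/(4u^{3/2}),  u = L² − r² sin²θ = 0.0595259 m².
Substituting r = 0.0772 m, L = 0.2559 m, θ = 90.7°: d²x/dθ² = +0.025363 m.
a = ω²·d²x/dθ² = (160.9)²·(+0.025363) = +656.46 m/s²;  |a| = 656.46 m/s².

656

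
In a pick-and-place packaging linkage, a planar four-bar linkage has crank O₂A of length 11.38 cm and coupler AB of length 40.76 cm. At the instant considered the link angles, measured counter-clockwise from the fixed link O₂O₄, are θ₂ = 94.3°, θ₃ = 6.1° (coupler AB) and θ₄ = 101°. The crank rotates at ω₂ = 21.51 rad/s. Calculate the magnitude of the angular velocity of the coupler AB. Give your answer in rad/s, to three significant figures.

ω₂ = 21.51 rad/s
Differentiating the loop-closure r₂e^{iθ₂}+r₃e^{iθ₃}=r₁+r₄e^{iθ₄} gives r₂ω₂e^{iθ₂}+r₃ω₃e^{iθ₃}=r₄ω₄e^{iθ₄}.
Eliminating the other unknown: ω₃ = r₂ω₂ sin(θ₄−θ₂) / [r₃ sin(θ₃−θ₄)].
Numerator sine = +0.11667; denominator sine = -0.99635.
Result = 0.1138·21.51·(+0.11667) / (0.4076·(-0.99635)) = -0.70324 rad/s; magnitude 0.70324 rad/s.

0.703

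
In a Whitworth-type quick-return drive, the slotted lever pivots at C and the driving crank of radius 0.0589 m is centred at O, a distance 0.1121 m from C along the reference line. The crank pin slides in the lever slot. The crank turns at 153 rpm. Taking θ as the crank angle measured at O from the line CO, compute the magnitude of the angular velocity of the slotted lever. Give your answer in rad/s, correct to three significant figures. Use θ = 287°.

ω = 16.02 rad/s (from 153 rpm).
Crank pin A relative to C: A = (d + r cosθ, r sinθ); lever angle φ = atan2(r sinθ, d + r cosθ).
Differentiating tanφ: φ̇ = rω(d cosθ + r)/(d² + r² + 2dr cosθ).
d² + r² + 2dr cosθ = |CA|² = 0.0198965 m²;  d cosθ + r = +0.091675 m.
|ω_lever| = |0.0589·16.02·+0.091675| / 0.0198965 = 4.3482 rad/s.

4.35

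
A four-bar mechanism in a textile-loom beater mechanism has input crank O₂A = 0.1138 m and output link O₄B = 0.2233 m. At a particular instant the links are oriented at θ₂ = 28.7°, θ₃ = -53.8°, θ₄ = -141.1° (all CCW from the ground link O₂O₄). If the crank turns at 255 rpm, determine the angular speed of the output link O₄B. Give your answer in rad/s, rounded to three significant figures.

13.5

ω₂ = 26.7 rad/s (from 255 rpm).
Differentiating the loop-closure r₂e^{iθ₂}+r₃e^{iθ₃}=r₁+r₄e^{iθ₄} gives r₂ω₂e^{iθ₂}+r₃ω₃e^{iθ₃}=r₄ω₄e^{iθ₄}.
Eliminating the other unknown: ω₄ = r₂ω₂ sin(θ₂−θ₃) / [r₄ sin(θ₄−θ₃)].
Numerator sine = +0.99144; denominator sine = -0.99889.
Result = 0.1138·26.7·(+0.99144) / (0.2233·(-0.99889)) = -13.507 rad/s; magnitude 13.507 rad/s.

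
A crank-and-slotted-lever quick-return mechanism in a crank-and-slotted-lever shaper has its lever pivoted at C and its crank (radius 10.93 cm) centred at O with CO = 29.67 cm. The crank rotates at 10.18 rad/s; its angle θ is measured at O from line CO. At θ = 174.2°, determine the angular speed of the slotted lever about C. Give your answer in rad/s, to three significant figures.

5.83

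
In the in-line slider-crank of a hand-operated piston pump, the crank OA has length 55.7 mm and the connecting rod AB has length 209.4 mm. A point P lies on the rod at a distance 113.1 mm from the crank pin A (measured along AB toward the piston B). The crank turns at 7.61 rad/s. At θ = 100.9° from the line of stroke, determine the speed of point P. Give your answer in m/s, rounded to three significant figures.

0.406

ω = 7.61 rad/s.  Crank-pin speed |V_A| = rω = 0.42388 m/s, perpendicular to OA.
Rod angle: sinφ = −(r/L) sinθ ⇒ φ = -15.141°; ω_rod = −rω cosθ/√(L²−r²sin²θ) = +0.39654 rad/s.
V_P = V_A + ω_rod × AP, with AP = 0.1131 m along the rod.
Components: V_Px = −rω sinθ − a·ω_rod·sinφ = -0.40452 m/s;  V_Py = rω cosθ + a·ω_rod·cosφ = -0.036861 m/s.
|V_P| = √(V_Px² + V_Py²) = 0.40619 m/s.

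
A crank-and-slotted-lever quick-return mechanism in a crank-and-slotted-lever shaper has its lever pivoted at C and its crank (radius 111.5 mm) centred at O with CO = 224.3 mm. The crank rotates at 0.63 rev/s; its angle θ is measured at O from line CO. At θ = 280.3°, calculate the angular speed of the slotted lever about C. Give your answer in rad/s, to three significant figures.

0.933

ω = 3.958 rad/s (from 0.63 rev/s).
Crank pin A relative to C: A = (d + r cosθ, r sinθ); lever angle φ = atan2(r sinθ, d + r cosθ).
Differentiating tanφ: φ̇ = rω(d cosθ + r)/(d² + r² + 2dr cosθ).
d² + r² + 2dr cosθ = |CA|² = 0.0716862 m²;  d cosθ + r = +0.15161 m.
|ω_lever| = |0.1115·3.958·+0.15161| / 0.0716862 = 0.93341 rad/s.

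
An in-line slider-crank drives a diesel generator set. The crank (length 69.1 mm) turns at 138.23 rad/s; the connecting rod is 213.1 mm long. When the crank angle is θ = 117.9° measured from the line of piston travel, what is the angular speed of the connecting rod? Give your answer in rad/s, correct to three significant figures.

ω = 138.2 rad/s
The rod makes angle φ with the slider axis where L sinφ = r sinθ; differentiating, L cosφ·φ̇ = r ω cosθ.
L cosφ = √(L² − r² sin²θ) = 0.20416 m.
|ω_rod| = r ω |cosθ| / √(L² − r² sin²θ) = 0.0691·138.2·0.46793/0.20416 = 21.892 rad/s.

21.9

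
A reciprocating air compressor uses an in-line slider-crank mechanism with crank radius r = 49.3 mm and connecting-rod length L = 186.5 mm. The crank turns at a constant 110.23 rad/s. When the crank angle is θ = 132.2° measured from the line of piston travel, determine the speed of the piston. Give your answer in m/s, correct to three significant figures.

ω = 110.2 rad/s
For an in-line slider-crank, x = r cosθ + √(L² − r² sin²θ), so v = −rω sinθ·[1 + r cosθ/√(L² − r² sin²θ)].
With r = 0.0493 m, L = 0.1865 m, θ = 132.2°: √(L² − r² sin²θ) = 0.18289 m.
v = −0.0493·110.2·0.74080·[1 + 0.0493·-0.67172/0.18289] = -3.2968 m/s.
|v| = 3.2968 m/s.

3.30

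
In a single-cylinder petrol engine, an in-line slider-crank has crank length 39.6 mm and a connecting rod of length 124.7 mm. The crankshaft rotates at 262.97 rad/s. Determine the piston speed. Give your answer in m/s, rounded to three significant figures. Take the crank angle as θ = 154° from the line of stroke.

3.25

ω = 263 rad/s
For an in-line slider-crank, x = r cosθ + √(L² − r² sin²θ), so v = −rω sinθ·[1 + r cosθ/√(L² − r² sin²θ)].
With r = 0.0396 m, L = 0.1247 m, θ = 154°: √(L² − r² sin²θ) = 0.12349 m.
v = −0.0396·263·0.43837·[1 + 0.0396·-0.89879/0.12349] = -3.2493 m/s.
|v| = 3.2493 m/s.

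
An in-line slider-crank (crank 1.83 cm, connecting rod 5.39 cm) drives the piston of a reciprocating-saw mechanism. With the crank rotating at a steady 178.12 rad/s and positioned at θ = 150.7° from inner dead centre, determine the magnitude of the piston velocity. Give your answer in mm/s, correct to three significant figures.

ω = 178.1 rad/s
For an in-line slider-crank, x = r cosθ + √(L² − r² sin²θ), so v = −rω sinθ·[1 + r cosθ/√(L² − r² sin²θ)].
With r = 0.0183 m, L = 0.0539 m, θ = 150.7°: √(L² − r² sin²θ) = 0.053151 m.
v = −0.0183·178.1·0.48938·[1 + 0.0183·-0.87207/0.053151] = -1.1162 m/s.
|v| = 1.1162 m/s = 1116.2 mm/s.

1120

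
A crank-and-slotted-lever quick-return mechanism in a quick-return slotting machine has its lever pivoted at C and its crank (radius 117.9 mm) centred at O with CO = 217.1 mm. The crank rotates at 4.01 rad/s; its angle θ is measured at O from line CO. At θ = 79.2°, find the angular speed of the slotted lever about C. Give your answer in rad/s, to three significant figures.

1.06

ω = 4.01 rad/s
Crank pin A relative to C: A = (d + r cosθ, r sinθ); lever angle φ = atan2(r sinθ, d + r cosθ).
Differentiating tanφ: φ̇ = rω(d cosθ + r)/(d² + r² + 2dr cosθ).
d² + r² + 2dr cosθ = |CA|² = 0.0706253 m²;  d cosθ + r = +0.15858 m.
|ω_lever| = |0.1179·4.01·+0.15858| / 0.0706253 = 1.0616 rad/s.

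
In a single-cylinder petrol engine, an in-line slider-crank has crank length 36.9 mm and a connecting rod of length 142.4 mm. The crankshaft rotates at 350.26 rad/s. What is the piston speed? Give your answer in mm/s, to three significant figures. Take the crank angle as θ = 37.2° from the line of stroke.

9450

ω = 350.3 rad/s
For an in-line slider-crank, x = r cosθ + √(L² − r² sin²θ), so v = −rω sinθ·[1 + r cosθ/√(L² − r² sin²θ)].
With r = 0.0369 m, L = 0.1424 m, θ = 37.2°: √(L² − r² sin²θ) = 0.14064 m.
v = −0.0369·350.3·0.60460·[1 + 0.0369·0.79653/0.14064] = -9.4472 m/s.
|v| = 9.4472 m/s = 9447.2 mm/s.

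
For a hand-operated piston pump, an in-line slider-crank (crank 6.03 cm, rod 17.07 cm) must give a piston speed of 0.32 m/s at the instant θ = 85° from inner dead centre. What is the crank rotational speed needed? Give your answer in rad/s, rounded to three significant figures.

For an in-line slider-crank, |v_piston| = rω|sinθ|·[1 + r cosθ/√(L² − r² sin²θ)].
With r = 0.0603 m, L = 0.1707 m, θ = 85°: the bracketed kinematic factor |dx/dθ| = 0.062046 m.
ω = v/|dx/dθ| = 0.32/0.062046 = 5.1574 rad/s.

5.16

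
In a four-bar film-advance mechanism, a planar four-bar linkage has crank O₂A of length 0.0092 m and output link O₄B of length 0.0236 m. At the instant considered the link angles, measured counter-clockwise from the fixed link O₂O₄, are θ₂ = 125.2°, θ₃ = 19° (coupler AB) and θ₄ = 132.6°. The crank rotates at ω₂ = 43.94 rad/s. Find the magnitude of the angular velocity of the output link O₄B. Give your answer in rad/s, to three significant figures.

ω₂ = 43.94 rad/s
Differentiating the loop-closure r₂e^{iθ₂}+r₃e^{iθ₃}=r₁+r₄e^{iθ₄} gives r₂ω₂e^{iθ₂}+r₃ω₃e^{iθ₃}=r₄ω₄e^{iθ₄}.
Eliminating the other unknown: ω₄ = r₂ω₂ sin(θ₂−θ₃) / [r₄ sin(θ₄−θ₃)].
Numerator sine = +0.96029; denominator sine = +0.91636.
Result = 0.0092·43.94·(+0.96029) / (0.0236·(+0.91636)) = +17.95 rad/s; magnitude 17.95 rad/s.

18.0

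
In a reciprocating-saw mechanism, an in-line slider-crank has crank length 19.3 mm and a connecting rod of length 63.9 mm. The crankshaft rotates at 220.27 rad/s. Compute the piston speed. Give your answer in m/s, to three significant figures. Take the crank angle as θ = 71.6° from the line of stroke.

ω = 220.3 rad/s
For an in-line slider-crank, x = r cosθ + √(L² − r² sin²θ), so v = −rω sinθ·[1 + r cosθ/√(L² − r² sin²θ)].
With r = 0.0193 m, L = 0.0639 m, θ = 71.6°: √(L² − r² sin²θ) = 0.06122 m.
v = −0.0193·220.3·0.94888·[1 + 0.0193·0.31565/0.06122] = -4.4353 m/s.
|v| = 4.4353 m/s.

4.44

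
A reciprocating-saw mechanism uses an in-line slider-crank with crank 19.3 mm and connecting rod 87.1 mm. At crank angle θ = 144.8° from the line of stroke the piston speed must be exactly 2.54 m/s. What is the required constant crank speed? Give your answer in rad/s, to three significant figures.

279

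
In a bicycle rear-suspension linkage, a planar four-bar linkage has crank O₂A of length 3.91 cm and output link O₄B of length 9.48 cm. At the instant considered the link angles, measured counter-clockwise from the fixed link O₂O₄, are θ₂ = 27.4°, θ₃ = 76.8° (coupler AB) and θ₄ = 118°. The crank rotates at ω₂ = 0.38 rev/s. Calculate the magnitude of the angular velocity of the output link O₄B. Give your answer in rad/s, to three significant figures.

1.14

ω₂ = 2.388 rad/s (from 0.38 rev/s).
Differentiating the loop-closure r₂e^{iθ₂}+r₃e^{iθ₃}=r₁+r₄e^{iθ₄} gives r₂ω₂e^{iθ₂}+r₃ω₃e^{iθ₃}=r₄ω₄e^{iθ₄}.
Eliminating the other unknown: ω₄ = r₂ω₂ sin(θ₂−θ₃) / [r₄ sin(θ₄−θ₃)].
Numerator sine = -0.75927; denominator sine = +0.65869.
Result = 0.0391·2.388·(-0.75927) / (0.0948·(+0.65869)) = -1.1351 rad/s; magnitude 1.1351 rad/s.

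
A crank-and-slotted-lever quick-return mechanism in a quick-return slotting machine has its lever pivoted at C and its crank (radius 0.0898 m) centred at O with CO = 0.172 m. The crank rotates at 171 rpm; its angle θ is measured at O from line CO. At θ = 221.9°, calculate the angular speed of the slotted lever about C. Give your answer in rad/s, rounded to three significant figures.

ω = 17.91 rad/s (from 171 rpm).
Crank pin A relative to C: A = (d + r cosθ, r sinθ); lever angle φ = atan2(r sinθ, d + r cosθ).
Differentiating tanφ: φ̇ = rω(d cosθ + r)/(d² + r² + 2dr cosθ).
d² + r² + 2dr cosθ = |CA|² = 0.0146554 m²;  d cosθ + r = -0.038222 m.
|ω_lever| = |0.0898·17.91·-0.038222| / 0.0146554 = 4.1939 rad/s.

4.19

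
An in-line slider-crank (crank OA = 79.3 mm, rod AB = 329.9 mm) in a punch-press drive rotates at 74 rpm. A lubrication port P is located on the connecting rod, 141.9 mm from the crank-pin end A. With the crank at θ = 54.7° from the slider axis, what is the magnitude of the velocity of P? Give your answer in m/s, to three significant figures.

0.569

ω = 7.749 rad/s.  Crank-pin speed |V_A| = rω = 0.61452 m/s, perpendicular to OA.
Rod angle: sinφ = −(r/L) sinθ ⇒ φ = -11.314°; ω_rod = −rω cosθ/√(L²−r²sin²θ) = -1.0977 rad/s.
V_P = V_A + ω_rod × AP, with AP = 0.1419 m along the rod.
Components: V_Px = −rω sinθ − a·ω_rod·sinφ = -0.53209 m/s;  V_Py = rω cosθ + a·ω_rod·cosφ = +0.20236 m/s.
|V_P| = √(V_Px² + V_Py²) = 0.56927 m/s.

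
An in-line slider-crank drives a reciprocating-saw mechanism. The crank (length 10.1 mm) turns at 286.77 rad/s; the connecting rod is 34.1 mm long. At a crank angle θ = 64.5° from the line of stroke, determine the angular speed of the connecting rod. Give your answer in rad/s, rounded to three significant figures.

37.9

ω = 286.8 rad/s
The rod makes angle φ with the slider axis where L sinφ = r sinθ; differentiating, L cosφ·φ̇ = r ω cosθ.
L cosφ = √(L² − r² sin²θ) = 0.032859 m.
|ω_rod| = r ω |cosθ| / √(L² − r² sin²θ) = 0.0101·286.8·0.43051/0.032859 = 37.948 rad/s.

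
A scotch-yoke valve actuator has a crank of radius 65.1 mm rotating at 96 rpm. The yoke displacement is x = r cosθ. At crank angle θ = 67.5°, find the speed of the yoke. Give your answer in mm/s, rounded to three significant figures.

ω = 10.05 rad/s (from 96 rpm).
x = r cosθ ⇒ ẋ = −rω sinθ.
|v| = rω|sinθ| = 0.0651·10.05·|sin 67.5°| = 0.60464 m/s = 604.64 mm/s.

605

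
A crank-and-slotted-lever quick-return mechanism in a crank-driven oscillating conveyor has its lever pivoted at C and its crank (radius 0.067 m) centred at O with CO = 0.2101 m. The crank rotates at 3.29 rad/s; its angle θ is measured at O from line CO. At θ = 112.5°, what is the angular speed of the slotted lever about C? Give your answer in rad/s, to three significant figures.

ω = 3.29 rad/s
Crank pin A relative to C: A = (d + r cosθ, r sinθ); lever angle φ = atan2(r sinθ, d + r cosθ).
Differentiating tanφ: φ̇ = rω(d cosθ + r)/(d² + r² + 2dr cosθ).
d² + r² + 2dr cosθ = |CA|² = 0.0378572 m²;  d cosθ + r = -0.013402 m.
|ω_lever| = |0.067·3.29·-0.013402| / 0.0378572 = 0.078034 rad/s.

0.0780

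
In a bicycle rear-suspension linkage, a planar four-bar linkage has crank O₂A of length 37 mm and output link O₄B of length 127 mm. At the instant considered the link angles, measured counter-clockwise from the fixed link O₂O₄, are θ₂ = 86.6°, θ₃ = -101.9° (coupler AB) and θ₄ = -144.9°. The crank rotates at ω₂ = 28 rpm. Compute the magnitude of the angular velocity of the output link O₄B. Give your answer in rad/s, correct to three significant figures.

0.185

ω₂ = 2.932 rad/s (from 28 rpm).
Differentiating the loop-closure r₂e^{iθ₂}+r₃e^{iθ₃}=r₁+r₄e^{iθ₄} gives r₂ω₂e^{iθ₂}+r₃ω₃e^{iθ₃}=r₄ω₄e^{iθ₄}.
Eliminating the other unknown: ω₄ = r₂ω₂ sin(θ₂−θ₃) / [r₄ sin(θ₄−θ₃)].
Numerator sine = -0.14781; denominator sine = -0.68200.
Result = 0.037·2.932·(-0.14781) / (0.127·(-0.68200)) = +0.18514 rad/s; magnitude 0.18514 rad/s.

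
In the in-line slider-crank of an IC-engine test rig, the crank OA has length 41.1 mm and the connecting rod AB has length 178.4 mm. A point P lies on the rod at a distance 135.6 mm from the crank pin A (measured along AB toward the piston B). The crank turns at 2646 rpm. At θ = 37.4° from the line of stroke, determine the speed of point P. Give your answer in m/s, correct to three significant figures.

8.18

ω = 277.1 rad/s.  Crank-pin speed |V_A| = rω = 11.388 m/s, perpendicular to OA.
Rod angle: sinφ = −(r/L) sinθ ⇒ φ = -8.044°; ω_rod = −rω cosθ/√(L²−r²sin²θ) = -51.216 rad/s.
V_P = V_A + ω_rod × AP, with AP = 0.1356 m along the rod.
Components: V_Px = −rω sinθ − a·ω_rod·sinφ = -7.8888 m/s;  V_Py = rω cosθ + a·ω_rod·cosφ = +2.1705 m/s.
|V_P| = √(V_Px² + V_Py²) = 8.1819 m/s.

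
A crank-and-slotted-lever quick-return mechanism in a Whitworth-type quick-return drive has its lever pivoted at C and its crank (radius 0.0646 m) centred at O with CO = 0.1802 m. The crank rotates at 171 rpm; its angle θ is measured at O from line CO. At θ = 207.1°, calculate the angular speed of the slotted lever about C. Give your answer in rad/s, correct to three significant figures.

ω = 17.91 rad/s (from 171 rpm).
Crank pin A relative to C: A = (d + r cosθ, r sinθ); lever angle φ = atan2(r sinθ, d + r cosθ).
Differentiating tanφ: φ̇ = rω(d cosθ + r)/(d² + r² + 2dr cosθ).
d² + r² + 2dr cosθ = |CA|² = 0.0159194 m²;  d cosθ + r = -0.095816 m.
|ω_lever| = |0.0646·17.91·-0.095816| / 0.0159194 = 6.9626 rad/s.

6.96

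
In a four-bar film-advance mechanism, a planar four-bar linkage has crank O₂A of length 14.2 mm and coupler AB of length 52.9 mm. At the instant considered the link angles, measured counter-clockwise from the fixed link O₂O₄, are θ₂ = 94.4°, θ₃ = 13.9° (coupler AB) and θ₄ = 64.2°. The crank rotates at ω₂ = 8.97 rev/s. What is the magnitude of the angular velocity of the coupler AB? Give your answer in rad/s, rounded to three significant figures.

9.89

ω₂ = 56.36 rad/s (from 8.97 rev/s).
Differentiating the loop-closure r₂e^{iθ₂}+r₃e^{iθ₃}=r₁+r₄e^{iθ₄} gives r₂ω₂e^{iθ₂}+r₃ω₃e^{iθ₃}=r₄ω₄e^{iθ₄}.
Eliminating the other unknown: ω₃ = r₂ω₂ sin(θ₄−θ₂) / [r₃ sin(θ₃−θ₄)].
Numerator sine = -0.50302; denominator sine = -0.76940.
Result = 0.0142·56.36·(-0.50302) / (0.0529·(-0.76940)) = +9.891 rad/s; magnitude 9.891 rad/s.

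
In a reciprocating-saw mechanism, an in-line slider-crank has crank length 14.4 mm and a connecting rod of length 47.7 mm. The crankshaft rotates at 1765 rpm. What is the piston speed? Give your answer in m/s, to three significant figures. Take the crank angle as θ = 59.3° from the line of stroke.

2.65

ω = 2π·1765/60 = 184.8 rad/s
For an in-line slider-crank, x = r cosθ + √(L² − r² sin²θ), so v = −rω sinθ·[1 + r cosθ/√(L² − r² sin²θ)].
With r = 0.0144 m, L = 0.0477 m, θ = 59.3°: √(L² − r² sin²θ) = 0.046065 m.
v = −0.0144·184.8·0.85985·[1 + 0.0144·0.51054/0.046065] = -2.6538 m/s.
|v| = 2.6538 m/s.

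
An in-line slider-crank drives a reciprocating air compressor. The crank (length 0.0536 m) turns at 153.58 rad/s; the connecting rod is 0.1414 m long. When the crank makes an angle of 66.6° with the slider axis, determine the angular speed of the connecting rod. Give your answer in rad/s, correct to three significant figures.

24.7

ω = 153.6 rad/s
The rod makes angle φ with the slider axis where L sinφ = r sinθ; differentiating, L cosφ·φ̇ = r ω cosθ.
L cosφ = √(L² − r² sin²θ) = 0.13257 m.
|ω_rod| = r ω |cosθ| / √(L² − r² sin²θ) = 0.0536·153.6·0.39715/0.13257 = 24.661 rad/s.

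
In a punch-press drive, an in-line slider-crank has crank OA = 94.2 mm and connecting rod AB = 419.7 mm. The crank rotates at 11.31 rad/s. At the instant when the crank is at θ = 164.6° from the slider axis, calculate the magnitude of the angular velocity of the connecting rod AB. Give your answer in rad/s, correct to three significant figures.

2.45

ω = 11.31 rad/s
The rod makes angle φ with the slider axis where L sinφ = r sinθ; differentiating, L cosφ·φ̇ = r ω cosθ.
L cosφ = √(L² − r² sin²θ) = 0.41895 m.
|ω_rod| = r ω |cosθ| / √(L² − r² sin²θ) = 0.0942·11.31·0.96410/0.41895 = 2.4517 rad/s.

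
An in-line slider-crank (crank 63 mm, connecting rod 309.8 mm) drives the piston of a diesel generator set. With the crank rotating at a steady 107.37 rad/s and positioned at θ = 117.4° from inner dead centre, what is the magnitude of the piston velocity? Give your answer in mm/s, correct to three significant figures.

5430

ω = 107.4 rad/s
For an in-line slider-crank, x = r cosθ + √(L² − r² sin²θ), so v = −rω sinθ·[1 + r cosθ/√(L² − r² sin²θ)].
With r = 0.063 m, L = 0.3098 m, θ = 117.4°: √(L² − r² sin²θ) = 0.30471 m.
v = −0.063·107.4·0.88782·[1 + 0.063·-0.46020/0.30471] = -5.434 m/s.
|v| = 5.434 m/s = 5434 mm/s.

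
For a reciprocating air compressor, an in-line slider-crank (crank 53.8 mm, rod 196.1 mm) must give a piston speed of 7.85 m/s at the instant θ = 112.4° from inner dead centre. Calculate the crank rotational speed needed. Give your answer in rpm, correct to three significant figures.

1690

For an in-line slider-crank, |v_piston| = rω|sinθ|·[1 + r cosθ/√(L² − r² sin²θ)].
With r = 0.0538 m, L = 0.1961 m, θ = 112.4°: the bracketed kinematic factor |dx/dθ| = 0.044365 m.
ω = v/|dx/dθ| = 7.85/0.044365 = 176.94 rad/s.
N = 60ω/(2π) = 1689.7 rpm.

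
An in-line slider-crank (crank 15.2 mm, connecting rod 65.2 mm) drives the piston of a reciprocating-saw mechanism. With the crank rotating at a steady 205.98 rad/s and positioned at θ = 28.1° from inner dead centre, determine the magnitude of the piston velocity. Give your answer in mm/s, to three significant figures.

1780

ω = 206 rad/s
For an in-line slider-crank, x = r cosθ + √(L² − r² sin²θ), so v = −rω sinθ·[1 + r cosθ/√(L² − r² sin²θ)].
With r = 0.0152 m, L = 0.0652 m, θ = 28.1°: √(L² − r² sin²θ) = 0.064806 m.
v = −0.0152·206·0.47101·[1 + 0.0152·0.88213/0.064806] = -1.7798 m/s.
|v| = 1.7798 m/s = 1779.8 mm/s.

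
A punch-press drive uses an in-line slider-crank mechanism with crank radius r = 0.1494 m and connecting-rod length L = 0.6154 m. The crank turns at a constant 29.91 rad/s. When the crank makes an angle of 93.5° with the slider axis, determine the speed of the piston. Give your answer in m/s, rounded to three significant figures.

ω = 29.91 rad/s
For an in-line slider-crank, x = r cosθ + √(L² − r² sin²θ), so v = −rω sinθ·[1 + r cosθ/√(L² − r² sin²θ)].
With r = 0.1494 m, L = 0.6154 m, θ = 93.5°: √(L² − r² sin²θ) = 0.59706 m.
v = −0.1494·29.91·0.99813·[1 + 0.1494·-0.06105/0.59706] = -4.3921 m/s.
|v| = 4.3921 m/s.

4.39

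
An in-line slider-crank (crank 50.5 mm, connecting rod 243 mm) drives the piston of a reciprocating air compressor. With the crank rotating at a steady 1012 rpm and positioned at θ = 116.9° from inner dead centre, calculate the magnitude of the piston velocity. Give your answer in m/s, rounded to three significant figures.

4.32

ω = 2π·1012/60 = 106 rad/s
For an in-line slider-crank, x = r cosθ + √(L² − r² sin²θ), so v = −rω sinθ·[1 + r cosθ/√(L² − r² sin²θ)].
With r = 0.0505 m, L = 0.243 m, θ = 116.9°: √(L² − r² sin²θ) = 0.23879 m.
v = −0.0505·106·0.89180·[1 + 0.0505·-0.45243/0.23879] = -4.3161 m/s.
|v| = 4.3161 m/s.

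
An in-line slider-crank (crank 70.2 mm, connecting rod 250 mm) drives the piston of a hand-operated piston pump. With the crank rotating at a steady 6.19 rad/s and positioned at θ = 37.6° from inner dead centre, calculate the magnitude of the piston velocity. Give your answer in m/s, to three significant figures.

ω = 6.19 rad/s
For an in-line slider-crank, x = r cosθ + √(L² − r² sin²θ), so v = −rω sinθ·[1 + r cosθ/√(L² − r² sin²θ)].
With r = 0.0702 m, L = 0.25 m, θ = 37.6°: √(L² − r² sin²θ) = 0.2463 m.
v = −0.0702·6.19·0.61015·[1 + 0.0702·0.79229/0.2463] = -0.325 m/s.
|v| = 0.325 m/s.

0.325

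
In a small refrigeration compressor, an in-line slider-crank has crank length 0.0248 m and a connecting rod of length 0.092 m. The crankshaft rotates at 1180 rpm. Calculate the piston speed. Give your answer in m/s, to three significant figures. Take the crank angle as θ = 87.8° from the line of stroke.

ω = 2π·1180/60 = 123.6 rad/s
For an in-line slider-crank, x = r cosθ + √(L² − r² sin²θ), so v = −rω sinθ·[1 + r cosθ/√(L² − r² sin²θ)].
With r = 0.0248 m, L = 0.092 m, θ = 87.8°: √(L² − r² sin²θ) = 0.088599 m.
v = −0.0248·123.6·0.99926·[1 + 0.0248·0.03839/0.088599] = -3.0952 m/s.
|v| = 3.0952 m/s.

3.10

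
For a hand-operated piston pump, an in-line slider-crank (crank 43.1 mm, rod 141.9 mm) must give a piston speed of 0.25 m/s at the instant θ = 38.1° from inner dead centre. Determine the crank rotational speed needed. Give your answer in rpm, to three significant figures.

For an in-line slider-crank, |v_piston| = rω|sinθ|·[1 + r cosθ/√(L² − r² sin²θ)].
With r = 0.0431 m, L = 0.1419 m, θ = 38.1°: the bracketed kinematic factor |dx/dθ| = 0.033065 m.
ω = v/|dx/dθ| = 0.25/0.033065 = 7.5608 rad/s.
N = 60ω/(2π) = 72.2 rpm.

72.2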